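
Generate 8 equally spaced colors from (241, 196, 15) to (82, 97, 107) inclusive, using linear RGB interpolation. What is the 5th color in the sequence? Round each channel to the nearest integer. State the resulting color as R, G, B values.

(150, 139, 68)

With 8 swatches and endpoints inclusive, swatch 5 sits at t = (5 − 1)/(8 − 1) = 4/7 ≈ 0.5714.
R = 241 + 0.5714 × (82 − 241) = 150.147 → 150
G = 196 + 0.5714 × (97 − 196) = 139.431 → 139
B = 15 + 0.5714 × (107 − 15) = 67.569 → 68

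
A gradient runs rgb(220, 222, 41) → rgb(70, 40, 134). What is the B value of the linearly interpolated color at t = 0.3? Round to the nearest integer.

B = 41 + 0.3 × (134 − 41) = 68.9 → 69

69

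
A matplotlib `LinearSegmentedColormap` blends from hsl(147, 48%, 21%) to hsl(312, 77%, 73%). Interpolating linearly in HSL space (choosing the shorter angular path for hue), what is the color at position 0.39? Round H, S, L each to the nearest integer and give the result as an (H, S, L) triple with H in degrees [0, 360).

(211, 59, 41)

Hue arc: Δh = 312 − 147 = 165° (|Δh| ≤ 180, already the shorter path).
H = 147 + 0.39 × (165) = 211.35 → 211°
S = 48 + 0.39 × (77 − 48) = 59.31 → 59%
L = 21 + 0.39 × (73 − 21) = 41.28 → 41%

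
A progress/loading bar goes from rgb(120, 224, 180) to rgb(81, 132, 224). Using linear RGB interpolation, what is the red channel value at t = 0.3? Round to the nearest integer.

108

R = 120 + 0.3 × (81 − 120) = 108.3 → 108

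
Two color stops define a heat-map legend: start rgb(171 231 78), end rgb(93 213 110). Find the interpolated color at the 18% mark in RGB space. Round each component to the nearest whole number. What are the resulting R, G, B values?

(157, 228, 84)

18% corresponds to t = 0.18.
R = 171 + 0.18 × (93 − 171) = 171 + 0.18 × -78 = 156.96 → 157
G = 231 + 0.18 × (213 − 231) = 231 + 0.18 × -18 = 227.76 → 228
B = 78 + 0.18 × (110 − 78) = 78 + 0.18 × 32 = 83.76 → 84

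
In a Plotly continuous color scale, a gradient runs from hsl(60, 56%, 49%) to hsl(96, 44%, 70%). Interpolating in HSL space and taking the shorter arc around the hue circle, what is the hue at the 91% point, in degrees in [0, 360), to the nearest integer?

93

Hue arc: Δh = 96 − 60 = 36° (|Δh| ≤ 180, already the shorter path).
H = 60 + 0.91 × (36) = 92.76 → 93°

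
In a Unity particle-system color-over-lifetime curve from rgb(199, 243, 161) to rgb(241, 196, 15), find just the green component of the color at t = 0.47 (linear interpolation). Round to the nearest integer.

G = 243 + 0.47 × (196 − 243) = 220.91 → 221

221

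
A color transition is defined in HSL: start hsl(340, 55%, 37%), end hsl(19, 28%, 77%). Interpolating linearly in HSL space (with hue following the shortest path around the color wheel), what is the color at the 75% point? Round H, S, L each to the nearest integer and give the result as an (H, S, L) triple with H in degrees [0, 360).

Hue: 19 − 340 = -321°, but |-321| > 180 so the shorter arc goes the other way: Δh = -321 + 360 = 39°.
H = 340 + 0.75 × (39) = 369.25 → 369 → 369 mod 360 = 9°
S = 55 + 0.75 × (28 − 55) = 34.75 → 35%
L = 37 + 0.75 × (77 − 37) = 67 → 67%

(9, 35, 67)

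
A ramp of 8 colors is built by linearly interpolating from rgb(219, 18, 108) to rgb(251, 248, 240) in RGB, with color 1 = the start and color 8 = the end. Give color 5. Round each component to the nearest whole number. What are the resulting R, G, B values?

(237, 149, 183)

With 8 swatches and endpoints inclusive, swatch 5 sits at t = (5 − 1)/(8 − 1) = 4/7 ≈ 0.5714.
R = 219 + 0.5714 × (251 − 219) = 237.285 → 237
G = 18 + 0.5714 × (248 − 18) = 149.422 → 149
B = 108 + 0.5714 × (240 − 108) = 183.425 → 183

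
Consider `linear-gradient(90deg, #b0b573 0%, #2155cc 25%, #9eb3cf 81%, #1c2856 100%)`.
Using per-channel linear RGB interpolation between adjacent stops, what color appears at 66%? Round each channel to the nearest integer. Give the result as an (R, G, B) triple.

(125, 154, 206)

66% lies between the 25% and 81% stops, so the local fraction is t = (66 − 25)/(81 − 25) = 41/56 ≈ 0.7321.
#2155cc → (33, 85, 204); #9eb3cf → (158, 179, 207).
R = 33 + 0.7321 × (158 − 33) = 124.513 → 125
G = 85 + 0.7321 × (179 − 85) = 153.817 → 154
B = 204 + 0.7321 × (207 − 204) = 206.196 → 206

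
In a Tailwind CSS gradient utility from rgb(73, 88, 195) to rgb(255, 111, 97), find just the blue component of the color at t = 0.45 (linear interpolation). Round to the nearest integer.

B = 195 + 0.45 × (97 − 195) = 150.9 → 151

151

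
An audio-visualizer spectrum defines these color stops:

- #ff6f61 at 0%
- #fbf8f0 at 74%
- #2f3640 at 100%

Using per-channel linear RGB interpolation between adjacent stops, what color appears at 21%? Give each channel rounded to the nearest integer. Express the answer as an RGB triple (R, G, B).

21% lies between the 0% and 74% stops, so the local fraction is t = (21 − 0)/(74 − 0) = 21/74 ≈ 0.2838.
#ff6f61 → (255, 111, 97); #fbf8f0 → (251, 248, 240).
R = 255 + 0.2838 × (251 − 255) = 253.865 → 254
G = 111 + 0.2838 × (248 − 111) = 149.881 → 150
B = 97 + 0.2838 × (240 − 97) = 137.583 → 138

(254, 150, 138)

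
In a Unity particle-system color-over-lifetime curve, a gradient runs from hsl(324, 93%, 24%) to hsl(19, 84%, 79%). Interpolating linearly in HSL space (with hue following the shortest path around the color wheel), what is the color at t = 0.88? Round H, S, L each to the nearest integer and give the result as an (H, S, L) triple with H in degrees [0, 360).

Hue: 19 − 324 = -305°, but |-305| > 180 so the shorter arc goes the other way: Δh = -305 + 360 = 55°.
H = 324 + 0.88 × (55) = 372.4 → 372 → 372 mod 360 = 12°
S = 93 + 0.88 × (84 − 93) = 85.08 → 85%
L = 24 + 0.88 × (79 − 24) = 72.4 → 72%

(12, 85, 72)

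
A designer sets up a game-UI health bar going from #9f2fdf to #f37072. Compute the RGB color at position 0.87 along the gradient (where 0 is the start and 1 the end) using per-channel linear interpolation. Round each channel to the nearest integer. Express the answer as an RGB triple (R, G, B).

(232, 104, 128)

#9f2fdf → (159, 47, 223); #f37072 → (243, 112, 114).
R = 159 + 0.87 × (243 − 159) = 159 + 0.87 × 84 = 232.08 → 232
G = 47 + 0.87 × (112 − 47) = 47 + 0.87 × 65 = 103.55 → 104
B = 223 + 0.87 × (114 − 223) = 223 + 0.87 × -109 = 128.17 → 128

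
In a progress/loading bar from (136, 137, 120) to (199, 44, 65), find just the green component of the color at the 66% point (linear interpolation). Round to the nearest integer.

76

G = 137 + 0.66 × (44 − 137) = 75.62 → 76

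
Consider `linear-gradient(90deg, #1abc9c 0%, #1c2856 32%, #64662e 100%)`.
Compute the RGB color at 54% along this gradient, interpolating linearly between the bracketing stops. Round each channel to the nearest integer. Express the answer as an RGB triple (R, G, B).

54% lies between the 32% and 100% stops, so the local fraction is t = (54 − 32)/(100 − 32) = 22/68 ≈ 0.3235.
#1c2856 → (28, 40, 86); #64662e → (100, 102, 46).
R = 28 + 0.3235 × (100 − 28) = 51.292 → 51
G = 40 + 0.3235 × (102 − 40) = 60.057 → 60
B = 86 + 0.3235 × (46 − 86) = 73.06 → 73

(51, 60, 73)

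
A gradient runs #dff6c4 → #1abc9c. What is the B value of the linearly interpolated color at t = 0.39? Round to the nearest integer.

180

B₁ = 196 (from #dff6c4), B₂ = 156 (from #1abc9c).
B = 196 + 0.39 × (156 − 196) = 180.4 → 180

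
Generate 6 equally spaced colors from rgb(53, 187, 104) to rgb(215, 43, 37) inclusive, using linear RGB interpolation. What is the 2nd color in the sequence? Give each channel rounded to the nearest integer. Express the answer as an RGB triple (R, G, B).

(85, 158, 91)

With 6 swatches and endpoints inclusive, swatch 2 sits at t = (2 − 1)/(6 − 1) = 1/5 ≈ 0.2.
R = 53 + 0.2 × (215 − 53) = 85.4 → 85
G = 187 + 0.2 × (43 − 187) = 158.2 → 158
B = 104 + 0.2 × (37 − 104) = 90.6 → 91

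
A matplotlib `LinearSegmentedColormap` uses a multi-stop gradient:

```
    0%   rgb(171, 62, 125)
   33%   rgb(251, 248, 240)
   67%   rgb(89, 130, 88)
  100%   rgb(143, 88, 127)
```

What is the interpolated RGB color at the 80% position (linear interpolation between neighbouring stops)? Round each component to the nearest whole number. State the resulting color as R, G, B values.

80% lies between the 67% and 100% stops, so the local fraction is t = (80 − 67)/(100 − 67) = 13/33 ≈ 0.3939.
R = 89 + 0.3939 × (143 − 89) = 110.271 → 110
G = 130 + 0.3939 × (88 − 130) = 113.456 → 113
B = 88 + 0.3939 × (127 − 88) = 103.362 → 103

(110, 113, 103)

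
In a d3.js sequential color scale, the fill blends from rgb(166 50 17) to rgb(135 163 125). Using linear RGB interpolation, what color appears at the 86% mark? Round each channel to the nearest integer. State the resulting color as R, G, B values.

86% corresponds to t = 0.86.
R = 166 + 0.86 × (135 − 166) = 166 + 0.86 × -31 = 139.34 → 139
G = 50 + 0.86 × (163 − 50) = 50 + 0.86 × 113 = 147.18 → 147
B = 17 + 0.86 × (125 − 17) = 17 + 0.86 × 108 = 109.88 → 110
So the blended color is (139, 147, 110), about #8b936e.

(139, 147, 110)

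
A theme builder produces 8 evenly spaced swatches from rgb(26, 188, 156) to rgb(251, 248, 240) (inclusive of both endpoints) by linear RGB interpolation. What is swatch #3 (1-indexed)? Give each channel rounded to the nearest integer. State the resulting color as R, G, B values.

(90, 205, 180)

With 8 swatches and endpoints inclusive, swatch 3 sits at t = (3 − 1)/(8 − 1) = 2/7 ≈ 0.2857.
R = 26 + 0.2857 × (251 − 26) = 90.282 → 90
G = 188 + 0.2857 × (248 − 188) = 205.142 → 205
B = 156 + 0.2857 × (240 − 156) = 179.999 → 180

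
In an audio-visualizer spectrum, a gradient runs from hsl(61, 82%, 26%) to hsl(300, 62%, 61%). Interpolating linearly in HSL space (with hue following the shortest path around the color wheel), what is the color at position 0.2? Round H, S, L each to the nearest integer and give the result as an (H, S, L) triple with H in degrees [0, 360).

(37, 78, 33)

Hue: 300 − 61 = 239°, but |239| > 180 so the shorter arc goes the other way: Δh = 239 − 360 = -121°.
H = 61 + 0.2 × (-121) = 36.8 → 37°
S = 82 + 0.2 × (62 − 82) = 78 → 78%
L = 26 + 0.2 × (61 − 26) = 33 → 33%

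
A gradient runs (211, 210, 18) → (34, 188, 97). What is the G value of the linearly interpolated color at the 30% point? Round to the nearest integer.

G = 210 + 0.3 × (188 − 210) = 203.4 → 203

203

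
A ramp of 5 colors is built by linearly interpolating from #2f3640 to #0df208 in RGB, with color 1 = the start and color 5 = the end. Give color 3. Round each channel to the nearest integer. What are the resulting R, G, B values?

(30, 148, 36)

With 5 swatches and endpoints inclusive, swatch 3 sits at t = (3 − 1)/(5 − 1) = 2/4 ≈ 0.5.
#2f3640 → (47, 54, 64); #0df208 → (13, 242, 8).
R = 47 + 0.5 × (13 − 47) = 30 → 30
G = 54 + 0.5 × (242 − 54) = 148 → 148
B = 64 + 0.5 × (8 − 64) = 36 → 36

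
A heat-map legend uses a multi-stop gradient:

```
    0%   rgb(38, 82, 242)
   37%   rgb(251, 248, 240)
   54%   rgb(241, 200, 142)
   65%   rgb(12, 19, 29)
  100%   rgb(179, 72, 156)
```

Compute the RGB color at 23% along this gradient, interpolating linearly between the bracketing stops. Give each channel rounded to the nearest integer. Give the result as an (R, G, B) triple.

(170, 185, 241)

23% lies between the 0% and 37% stops, so the local fraction is t = (23 − 0)/(37 − 0) = 23/37 ≈ 0.6216.
R = 38 + 0.6216 × (251 − 38) = 170.401 → 170
G = 82 + 0.6216 × (248 − 82) = 185.186 → 185
B = 242 + 0.6216 × (240 − 242) = 240.757 → 241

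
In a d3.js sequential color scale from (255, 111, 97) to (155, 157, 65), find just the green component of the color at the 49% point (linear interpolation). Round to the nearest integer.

G = 111 + 0.49 × (157 − 111) = 133.54 → 134

134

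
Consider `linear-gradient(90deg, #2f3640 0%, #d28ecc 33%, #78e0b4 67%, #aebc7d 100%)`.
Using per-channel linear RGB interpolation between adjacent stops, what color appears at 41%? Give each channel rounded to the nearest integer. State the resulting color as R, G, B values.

41% lies between the 33% and 67% stops, so the local fraction is t = (41 − 33)/(67 − 33) = 8/34 ≈ 0.2353.
#d28ecc → (210, 142, 204); #78e0b4 → (120, 224, 180).
R = 210 + 0.2353 × (120 − 210) = 188.823 → 189
G = 142 + 0.2353 × (224 − 142) = 161.295 → 161
B = 204 + 0.2353 × (180 − 204) = 198.353 → 198

(189, 161, 198)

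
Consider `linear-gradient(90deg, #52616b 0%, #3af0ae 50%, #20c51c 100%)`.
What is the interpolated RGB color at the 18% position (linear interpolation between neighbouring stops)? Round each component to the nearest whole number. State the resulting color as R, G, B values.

(73, 148, 131)

18% lies between the 0% and 50% stops, so the local fraction is t = (18 − 0)/(50 − 0) = 18/50 ≈ 0.36.
#52616b → (82, 97, 107); #3af0ae → (58, 240, 174).
R = 82 + 0.36 × (58 − 82) = 73.36 → 73
G = 97 + 0.36 × (240 − 97) = 148.48 → 148
B = 107 + 0.36 × (174 − 107) = 131.12 → 131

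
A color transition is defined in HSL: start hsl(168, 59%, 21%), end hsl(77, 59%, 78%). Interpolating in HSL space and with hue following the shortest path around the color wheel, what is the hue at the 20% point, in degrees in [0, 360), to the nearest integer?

150

Hue arc: Δh = 77 − 168 = -91° (|Δh| ≤ 180, already the shorter path).
H = 168 + 0.2 × (-91) = 149.8 → 150°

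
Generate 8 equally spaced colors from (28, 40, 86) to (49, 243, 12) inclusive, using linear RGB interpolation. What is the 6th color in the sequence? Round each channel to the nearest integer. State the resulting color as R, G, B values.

With 8 swatches and endpoints inclusive, swatch 6 sits at t = (6 − 1)/(8 − 1) = 5/7 ≈ 0.7143.
R = 28 + 0.7143 × (49 − 28) = 43 → 43
G = 40 + 0.7143 × (243 − 40) = 185.003 → 185
B = 86 + 0.7143 × (12 − 86) = 33.142 → 33

(43, 185, 33)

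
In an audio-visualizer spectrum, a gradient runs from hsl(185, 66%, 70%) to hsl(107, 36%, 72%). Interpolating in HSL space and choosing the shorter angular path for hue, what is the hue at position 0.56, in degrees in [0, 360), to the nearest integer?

Hue arc: Δh = 107 − 185 = -78° (|Δh| ≤ 180, already the shorter path).
H = 185 + 0.56 × (-78) = 141.32 → 141°

141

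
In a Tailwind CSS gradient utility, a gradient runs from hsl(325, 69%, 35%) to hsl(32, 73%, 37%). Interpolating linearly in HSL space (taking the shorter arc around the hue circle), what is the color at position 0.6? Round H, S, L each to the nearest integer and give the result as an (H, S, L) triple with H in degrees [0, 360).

(5, 71, 36)

Hue: 32 − 325 = -293°, but |-293| > 180 so the shorter arc goes the other way: Δh = -293 + 360 = 67°.
H = 325 + 0.6 × (67) = 365.2 → 365 → 365 mod 360 = 5°
S = 69 + 0.6 × (73 − 69) = 71.4 → 71%
L = 35 + 0.6 × (37 − 35) = 36.2 → 36%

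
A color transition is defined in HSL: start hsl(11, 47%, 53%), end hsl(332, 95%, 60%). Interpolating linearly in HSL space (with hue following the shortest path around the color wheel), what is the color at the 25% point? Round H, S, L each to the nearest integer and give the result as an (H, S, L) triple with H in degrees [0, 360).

Hue: 332 − 11 = 321°, but |321| > 180 so the shorter arc goes the other way: Δh = 321 − 360 = -39°.
H = 11 + 0.25 × (-39) = 1.25 → 1°
S = 47 + 0.25 × (95 − 47) = 59 → 59%
L = 53 + 0.25 × (60 − 53) = 54.75 → 55%

(1, 59, 55)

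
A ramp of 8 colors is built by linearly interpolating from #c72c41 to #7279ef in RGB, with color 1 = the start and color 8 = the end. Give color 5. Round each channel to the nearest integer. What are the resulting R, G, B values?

With 8 swatches and endpoints inclusive, swatch 5 sits at t = (5 − 1)/(8 − 1) = 4/7 ≈ 0.5714.
#c72c41 → (199, 44, 65); #7279ef → (114, 121, 239).
R = 199 + 0.5714 × (114 − 199) = 150.431 → 150
G = 44 + 0.5714 × (121 − 44) = 87.998 → 88
B = 65 + 0.5714 × (239 − 65) = 164.424 → 164

(150, 88, 164)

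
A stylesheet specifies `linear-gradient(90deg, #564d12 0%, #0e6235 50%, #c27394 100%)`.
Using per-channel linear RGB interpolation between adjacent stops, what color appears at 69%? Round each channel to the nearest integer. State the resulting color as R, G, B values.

69% lies between the 50% and 100% stops, so the local fraction is t = (69 − 50)/(100 − 50) = 19/50 ≈ 0.38.
#0e6235 → (14, 98, 53); #c27394 → (194, 115, 148).
R = 14 + 0.38 × (194 − 14) = 82.4 → 82
G = 98 + 0.38 × (115 − 98) = 104.46 → 104
B = 53 + 0.38 × (148 − 53) = 89.1 → 89

(82, 104, 89)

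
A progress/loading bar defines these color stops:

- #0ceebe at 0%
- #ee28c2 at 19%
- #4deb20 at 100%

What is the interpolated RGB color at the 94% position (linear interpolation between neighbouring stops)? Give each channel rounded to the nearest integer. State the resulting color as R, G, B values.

94% lies between the 19% and 100% stops, so the local fraction is t = (94 − 19)/(100 − 19) = 75/81 ≈ 0.9259.
#ee28c2 → (238, 40, 194); #4deb20 → (77, 235, 32).
R = 238 + 0.9259 × (77 − 238) = 88.93 → 89
G = 40 + 0.9259 × (235 − 40) = 220.55 → 221
B = 194 + 0.9259 × (32 − 194) = 44.004 → 44

(89, 221, 44)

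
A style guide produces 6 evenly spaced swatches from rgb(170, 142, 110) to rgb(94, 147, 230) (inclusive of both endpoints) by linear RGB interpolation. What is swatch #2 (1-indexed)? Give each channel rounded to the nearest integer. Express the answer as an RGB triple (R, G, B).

With 6 swatches and endpoints inclusive, swatch 2 sits at t = (2 − 1)/(6 − 1) = 1/5 ≈ 0.2.
R = 170 + 0.2 × (94 − 170) = 154.8 → 155
G = 142 + 0.2 × (147 − 142) = 143 → 143
B = 110 + 0.2 × (230 − 110) = 134 → 134

(155, 143, 134)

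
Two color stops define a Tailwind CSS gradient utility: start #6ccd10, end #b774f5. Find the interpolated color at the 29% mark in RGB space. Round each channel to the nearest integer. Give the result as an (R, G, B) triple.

#6ccd10 → (108, 205, 16); #b774f5 → (183, 116, 245).
29% corresponds to t = 0.29.
R = 108 + 0.29 × (183 − 108) = 108 + 0.29 × 75 = 129.75 → 130
G = 205 + 0.29 × (116 − 205) = 205 + 0.29 × -89 = 179.19 → 179
B = 16 + 0.29 × (245 − 16) = 16 + 0.29 × 229 = 82.41 → 82

(130, 179, 82)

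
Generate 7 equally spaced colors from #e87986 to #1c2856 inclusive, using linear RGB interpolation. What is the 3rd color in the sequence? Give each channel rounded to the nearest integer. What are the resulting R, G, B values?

With 7 swatches and endpoints inclusive, swatch 3 sits at t = (3 − 1)/(7 − 1) = 2/6 ≈ 0.3333.
#e87986 → (232, 121, 134); #1c2856 → (28, 40, 86).
R = 232 + 0.3333 × (28 − 232) = 164.007 → 164
G = 121 + 0.3333 × (40 − 121) = 94.003 → 94
B = 134 + 0.3333 × (86 − 134) = 118.002 → 118

(164, 94, 118)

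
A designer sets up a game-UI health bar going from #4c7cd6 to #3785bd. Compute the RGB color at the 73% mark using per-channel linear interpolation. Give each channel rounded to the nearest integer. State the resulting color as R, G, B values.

#4c7cd6 → (76, 124, 214); #3785bd → (55, 133, 189).
73% corresponds to t = 0.73.
R = 76 + 0.73 × (55 − 76) = 76 + 0.73 × -21 = 60.67 → 61
G = 124 + 0.73 × (133 − 124) = 124 + 0.73 × 9 = 130.57 → 131
B = 214 + 0.73 × (189 − 214) = 214 + 0.73 × -25 = 195.75 → 196
So the blended color is (61, 131, 196), about #3d83c4.

(61, 131, 196)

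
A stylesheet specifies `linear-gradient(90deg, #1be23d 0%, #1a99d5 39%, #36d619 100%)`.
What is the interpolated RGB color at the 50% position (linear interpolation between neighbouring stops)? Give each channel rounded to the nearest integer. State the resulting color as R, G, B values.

50% lies between the 39% and 100% stops, so the local fraction is t = (50 − 39)/(100 − 39) = 11/61 ≈ 0.1803.
#1a99d5 → (26, 153, 213); #36d619 → (54, 214, 25).
R = 26 + 0.1803 × (54 − 26) = 31.048 → 31
G = 153 + 0.1803 × (214 − 153) = 163.998 → 164
B = 213 + 0.1803 × (25 − 213) = 179.104 → 179

(31, 164, 179)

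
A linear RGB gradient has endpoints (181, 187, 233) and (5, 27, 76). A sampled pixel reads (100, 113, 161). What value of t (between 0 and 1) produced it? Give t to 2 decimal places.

0.46

Invert the lerp on the R channel (largest span, 176): t = (100 − 181) / (5 − 181) = -81/-176 = 0.46023.
Check on G: (113 − 187)/(27 − 187) = 0.4625 ✓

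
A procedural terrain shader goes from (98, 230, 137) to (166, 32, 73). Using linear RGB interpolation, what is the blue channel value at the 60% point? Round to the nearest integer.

99

B = 137 + 0.6 × (73 − 137) = 98.6 → 99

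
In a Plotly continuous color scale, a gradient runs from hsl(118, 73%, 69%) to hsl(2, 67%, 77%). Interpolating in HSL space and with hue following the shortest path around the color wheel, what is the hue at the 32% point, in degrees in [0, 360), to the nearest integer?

81

Hue arc: Δh = 2 − 118 = -116° (|Δh| ≤ 180, already the shorter path).
H = 118 + 0.32 × (-116) = 80.88 → 81°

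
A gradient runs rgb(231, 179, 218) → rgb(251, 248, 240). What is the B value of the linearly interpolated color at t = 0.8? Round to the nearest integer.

B = 218 + 0.8 × (240 − 218) = 235.6 → 236

236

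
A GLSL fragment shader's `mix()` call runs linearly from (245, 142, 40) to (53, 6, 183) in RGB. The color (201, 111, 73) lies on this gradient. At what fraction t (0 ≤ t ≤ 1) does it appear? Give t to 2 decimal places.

Invert the lerp on the R channel (largest span, 192): t = (201 − 245) / (53 − 245) = -44/-192 = 0.22917.
Check on G: (111 − 142)/(6 − 142) = 0.2279 ✓

0.23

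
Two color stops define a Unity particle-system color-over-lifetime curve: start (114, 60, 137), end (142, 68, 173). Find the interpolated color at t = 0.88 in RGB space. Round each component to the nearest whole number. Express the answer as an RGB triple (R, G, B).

R = 114 + 0.88 × (142 − 114) = 114 + 0.88 × 28 = 138.64 → 139
G = 60 + 0.88 × (68 − 60) = 60 + 0.88 × 8 = 67.04 → 67
B = 137 + 0.88 × (173 − 137) = 137 + 0.88 × 36 = 168.68 → 169
So the blended color is (139, 67, 169), about #8b43a9.

(139, 67, 169)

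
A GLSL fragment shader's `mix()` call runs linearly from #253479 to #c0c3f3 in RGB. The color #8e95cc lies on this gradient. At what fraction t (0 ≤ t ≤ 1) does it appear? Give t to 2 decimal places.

0.68

Invert the lerp on the R channel (largest span, 155): t = (142 − 37) / (192 − 37) = 105/155 = 0.67742.
Check on G: (149 − 52)/(195 − 52) = 0.6783 ✓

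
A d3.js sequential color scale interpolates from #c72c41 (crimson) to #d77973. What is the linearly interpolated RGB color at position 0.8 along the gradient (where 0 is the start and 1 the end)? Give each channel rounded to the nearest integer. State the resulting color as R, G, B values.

#c72c41 → (199, 44, 65); #d77973 → (215, 121, 115).
R = 199 + 0.8 × (215 − 199) = 199 + 0.8 × 16 = 211.8 → 212
G = 44 + 0.8 × (121 − 44) = 44 + 0.8 × 77 = 105.6 → 106
B = 65 + 0.8 × (115 − 65) = 65 + 0.8 × 50 = 105 → 105
So the blended color is (212, 106, 105), about #d46a69.

(212, 106, 105)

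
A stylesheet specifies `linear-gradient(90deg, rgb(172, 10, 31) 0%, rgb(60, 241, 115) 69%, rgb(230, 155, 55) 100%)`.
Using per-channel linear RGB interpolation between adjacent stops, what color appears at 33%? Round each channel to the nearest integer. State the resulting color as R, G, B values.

33% lies between the 0% and 69% stops, so the local fraction is t = (33 − 0)/(69 − 0) = 33/69 ≈ 0.4783.
R = 172 + 0.4783 × (60 − 172) = 118.43 → 118
G = 10 + 0.4783 × (241 − 10) = 120.487 → 120
B = 31 + 0.4783 × (115 − 31) = 71.177 → 71

(118, 120, 71)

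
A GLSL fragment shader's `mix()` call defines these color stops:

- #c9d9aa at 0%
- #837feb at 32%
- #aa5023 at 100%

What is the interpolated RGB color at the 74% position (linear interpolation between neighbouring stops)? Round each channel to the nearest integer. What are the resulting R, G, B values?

74% lies between the 32% and 100% stops, so the local fraction is t = (74 − 32)/(100 − 32) = 42/68 ≈ 0.6176.
#837feb → (131, 127, 235); #aa5023 → (170, 80, 35).
R = 131 + 0.6176 × (170 − 131) = 155.086 → 155
G = 127 + 0.6176 × (80 − 127) = 97.973 → 98
B = 235 + 0.6176 × (35 − 235) = 111.48 → 111

(155, 98, 111)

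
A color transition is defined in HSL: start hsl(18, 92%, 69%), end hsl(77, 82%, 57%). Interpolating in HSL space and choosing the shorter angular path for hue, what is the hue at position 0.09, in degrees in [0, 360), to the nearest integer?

23

Hue arc: Δh = 77 − 18 = 59° (|Δh| ≤ 180, already the shorter path).
H = 18 + 0.09 × (59) = 23.31 → 23°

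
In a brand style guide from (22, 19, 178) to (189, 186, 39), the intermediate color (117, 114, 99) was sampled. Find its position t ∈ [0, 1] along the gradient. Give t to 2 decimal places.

0.57

Invert the lerp on the R channel (largest span, 167): t = (117 − 22) / (189 − 22) = 95/167 = 0.56886.
Check on G: (114 − 19)/(186 − 19) = 0.5689 ✓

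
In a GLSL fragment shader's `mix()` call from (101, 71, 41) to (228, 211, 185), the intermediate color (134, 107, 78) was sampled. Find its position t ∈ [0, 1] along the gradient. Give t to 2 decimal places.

Invert the lerp on the B channel (largest span, 144): t = (78 − 41) / (185 − 41) = 37/144 = 0.25694.
Check on R: (134 − 101)/(228 − 101) = 0.2598 ✓

0.26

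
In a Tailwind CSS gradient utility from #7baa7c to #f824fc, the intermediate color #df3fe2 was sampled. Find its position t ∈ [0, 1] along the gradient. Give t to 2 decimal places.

Invert the lerp on the G channel (largest span, 134): t = (63 − 170) / (36 − 170) = -107/-134 = 0.79851.
Check on R: (223 − 123)/(248 − 123) = 0.8 ✓

0.80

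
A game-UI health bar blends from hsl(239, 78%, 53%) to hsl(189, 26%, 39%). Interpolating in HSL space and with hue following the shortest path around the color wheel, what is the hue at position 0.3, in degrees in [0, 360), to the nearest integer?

Hue arc: Δh = 189 − 239 = -50° (|Δh| ≤ 180, already the shorter path).
H = 239 + 0.3 × (-50) = 224 → 224°

224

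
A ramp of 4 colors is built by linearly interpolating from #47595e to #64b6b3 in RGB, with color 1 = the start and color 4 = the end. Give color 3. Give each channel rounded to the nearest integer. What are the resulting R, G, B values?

With 4 swatches and endpoints inclusive, swatch 3 sits at t = (3 − 1)/(4 − 1) = 2/3 ≈ 0.6667.
#47595e → (71, 89, 94); #64b6b3 → (100, 182, 179).
R = 71 + 0.6667 × (100 − 71) = 90.334 → 90
G = 89 + 0.6667 × (182 − 89) = 151.003 → 151
B = 94 + 0.6667 × (179 − 94) = 150.669 → 151

(90, 151, 151)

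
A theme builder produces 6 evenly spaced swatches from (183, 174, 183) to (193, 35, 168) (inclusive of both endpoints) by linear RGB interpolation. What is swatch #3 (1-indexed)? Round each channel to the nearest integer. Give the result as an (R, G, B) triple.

With 6 swatches and endpoints inclusive, swatch 3 sits at t = (3 − 1)/(6 − 1) = 2/5 ≈ 0.4.
R = 183 + 0.4 × (193 − 183) = 187 → 187
G = 174 + 0.4 × (35 − 174) = 118.4 → 118
B = 183 + 0.4 × (168 − 183) = 177 → 177

(187, 118, 177)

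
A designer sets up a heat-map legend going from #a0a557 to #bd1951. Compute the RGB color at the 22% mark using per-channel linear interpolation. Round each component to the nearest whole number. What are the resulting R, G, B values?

#a0a557 → (160, 165, 87); #bd1951 → (189, 25, 81).
22% corresponds to t = 0.22.
R = 160 + 0.22 × (189 − 160) = 160 + 0.22 × 29 = 166.38 → 166
G = 165 + 0.22 × (25 − 165) = 165 + 0.22 × -140 = 134.2 → 134
B = 87 + 0.22 × (81 − 87) = 87 + 0.22 × -6 = 85.68 → 86

(166, 134, 86)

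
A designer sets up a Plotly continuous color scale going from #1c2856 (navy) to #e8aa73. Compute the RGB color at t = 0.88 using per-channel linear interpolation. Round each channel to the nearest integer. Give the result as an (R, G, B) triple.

#1c2856 → (28, 40, 86); #e8aa73 → (232, 170, 115).
R = 28 + 0.88 × (232 − 28) = 28 + 0.88 × 204 = 207.52 → 208
G = 40 + 0.88 × (170 − 40) = 40 + 0.88 × 130 = 154.4 → 154
B = 86 + 0.88 × (115 − 86) = 86 + 0.88 × 29 = 111.52 → 112
So the blended color is (208, 154, 112), about #d09a70.

(208, 154, 112)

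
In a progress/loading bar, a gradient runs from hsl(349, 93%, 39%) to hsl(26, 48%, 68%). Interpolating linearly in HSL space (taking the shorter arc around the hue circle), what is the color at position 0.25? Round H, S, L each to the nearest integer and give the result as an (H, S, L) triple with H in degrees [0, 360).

(358, 82, 46)

Hue: 26 − 349 = -323°, but |-323| > 180 so the shorter arc goes the other way: Δh = -323 + 360 = 37°.
H = 349 + 0.25 × (37) = 358.25 → 358°
S = 93 + 0.25 × (48 − 93) = 81.75 → 82%
L = 39 + 0.25 × (68 − 39) = 46.25 → 46%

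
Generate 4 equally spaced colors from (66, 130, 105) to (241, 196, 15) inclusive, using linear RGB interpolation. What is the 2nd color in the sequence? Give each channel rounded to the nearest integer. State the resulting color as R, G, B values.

(124, 152, 75)

With 4 swatches and endpoints inclusive, swatch 2 sits at t = (2 − 1)/(4 − 1) = 1/3 ≈ 0.3333.
R = 66 + 0.3333 × (241 − 66) = 124.328 → 124
G = 130 + 0.3333 × (196 − 130) = 151.998 → 152
B = 105 + 0.3333 × (15 − 105) = 75.003 → 75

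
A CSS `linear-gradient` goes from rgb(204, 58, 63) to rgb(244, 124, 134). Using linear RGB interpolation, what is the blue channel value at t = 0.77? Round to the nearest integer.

118

B = 63 + 0.77 × (134 − 63) = 117.67 → 118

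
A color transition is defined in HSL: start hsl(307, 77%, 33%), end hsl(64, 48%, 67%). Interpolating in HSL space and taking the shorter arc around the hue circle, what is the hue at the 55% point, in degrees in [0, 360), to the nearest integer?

Hue: 64 − 307 = -243°, but |-243| > 180 so the shorter arc goes the other way: Δh = -243 + 360 = 117°.
H = 307 + 0.55 × (117) = 371.35 → 371 → 371 mod 360 = 11°

11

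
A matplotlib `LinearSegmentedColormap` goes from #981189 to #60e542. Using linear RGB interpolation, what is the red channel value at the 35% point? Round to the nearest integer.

132

R₁ = 152 (from #981189), R₂ = 96 (from #60e542).
R = 152 + 0.35 × (96 − 152) = 132.4 → 132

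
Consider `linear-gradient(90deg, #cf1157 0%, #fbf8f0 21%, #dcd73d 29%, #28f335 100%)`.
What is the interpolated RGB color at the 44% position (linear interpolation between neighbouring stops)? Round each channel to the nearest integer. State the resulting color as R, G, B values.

44% lies between the 29% and 100% stops, so the local fraction is t = (44 − 29)/(100 − 29) = 15/71 ≈ 0.2113.
#dcd73d → (220, 215, 61); #28f335 → (40, 243, 53).
R = 220 + 0.2113 × (40 − 220) = 181.966 → 182
G = 215 + 0.2113 × (243 − 215) = 220.916 → 221
B = 61 + 0.2113 × (53 − 61) = 59.31 → 59

(182, 221, 59)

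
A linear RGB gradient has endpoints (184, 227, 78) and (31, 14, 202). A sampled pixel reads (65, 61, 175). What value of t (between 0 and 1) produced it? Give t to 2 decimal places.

0.78

Invert the lerp on the G channel (largest span, 213): t = (61 − 227) / (14 − 227) = -166/-213 = 0.77934.
Check on R: (65 − 184)/(31 − 184) = 0.7778 ✓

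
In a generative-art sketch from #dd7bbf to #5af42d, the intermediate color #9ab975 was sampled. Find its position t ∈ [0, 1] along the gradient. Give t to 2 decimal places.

0.51

Invert the lerp on the B channel (largest span, 146): t = (117 − 191) / (45 − 191) = -74/-146 = 0.50685.
Check on R: (154 − 221)/(90 − 221) = 0.5115 ✓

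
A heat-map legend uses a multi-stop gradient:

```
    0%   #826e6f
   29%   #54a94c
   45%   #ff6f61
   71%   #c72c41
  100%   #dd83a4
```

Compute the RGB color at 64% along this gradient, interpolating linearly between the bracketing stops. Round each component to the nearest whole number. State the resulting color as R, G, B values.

64% lies between the 45% and 71% stops, so the local fraction is t = (64 − 45)/(71 − 45) = 19/26 ≈ 0.7308.
#ff6f61 → (255, 111, 97); #c72c41 → (199, 44, 65).
R = 255 + 0.7308 × (199 − 255) = 214.075 → 214
G = 111 + 0.7308 × (44 − 111) = 62.036 → 62
B = 97 + 0.7308 × (65 − 97) = 73.614 → 74

(214, 62, 74)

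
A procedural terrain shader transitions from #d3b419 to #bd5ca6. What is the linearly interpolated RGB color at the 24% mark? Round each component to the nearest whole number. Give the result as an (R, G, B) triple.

(206, 159, 59)

#d3b419 → (211, 180, 25); #bd5ca6 → (189, 92, 166).
24% corresponds to t = 0.24.
R = 211 + 0.24 × (189 − 211) = 211 + 0.24 × -22 = 205.72 → 206
G = 180 + 0.24 × (92 − 180) = 180 + 0.24 × -88 = 158.88 → 159
B = 25 + 0.24 × (166 − 25) = 25 + 0.24 × 141 = 58.84 → 59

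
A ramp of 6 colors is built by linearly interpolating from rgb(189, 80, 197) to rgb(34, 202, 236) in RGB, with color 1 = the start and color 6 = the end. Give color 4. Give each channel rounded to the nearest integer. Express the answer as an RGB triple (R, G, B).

With 6 swatches and endpoints inclusive, swatch 4 sits at t = (4 − 1)/(6 − 1) = 3/5 ≈ 0.6.
R = 189 + 0.6 × (34 − 189) = 96 → 96
G = 80 + 0.6 × (202 − 80) = 153.2 → 153
B = 197 + 0.6 × (236 − 197) = 220.4 → 220

(96, 153, 220)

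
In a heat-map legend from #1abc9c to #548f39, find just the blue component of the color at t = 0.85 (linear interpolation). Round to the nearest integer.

72

B₁ = 156 (from #1abc9c), B₂ = 57 (from #548f39).
B = 156 + 0.85 × (57 − 156) = 71.85 → 72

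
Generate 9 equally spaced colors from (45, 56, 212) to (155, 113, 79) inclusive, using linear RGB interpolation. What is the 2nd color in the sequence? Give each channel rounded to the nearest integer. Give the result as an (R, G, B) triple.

(59, 63, 195)

With 9 swatches and endpoints inclusive, swatch 2 sits at t = (2 − 1)/(9 − 1) = 1/8 ≈ 0.125.
R = 45 + 0.125 × (155 − 45) = 58.75 → 59
G = 56 + 0.125 × (113 − 56) = 63.125 → 63
B = 212 + 0.125 × (79 − 212) = 195.375 → 195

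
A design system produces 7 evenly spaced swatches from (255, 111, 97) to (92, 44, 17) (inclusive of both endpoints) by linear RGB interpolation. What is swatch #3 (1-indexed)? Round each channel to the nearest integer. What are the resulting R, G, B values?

(201, 89, 70)

With 7 swatches and endpoints inclusive, swatch 3 sits at t = (3 − 1)/(7 − 1) = 2/6 ≈ 0.3333.
R = 255 + 0.3333 × (92 − 255) = 200.672 → 201
G = 111 + 0.3333 × (44 − 111) = 88.669 → 89
B = 97 + 0.3333 × (17 − 97) = 70.336 → 70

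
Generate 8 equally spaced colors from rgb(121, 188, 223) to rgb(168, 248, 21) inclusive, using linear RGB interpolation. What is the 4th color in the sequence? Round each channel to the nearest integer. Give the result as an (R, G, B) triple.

(141, 214, 136)

With 8 swatches and endpoints inclusive, swatch 4 sits at t = (4 − 1)/(8 − 1) = 3/7 ≈ 0.4286.
R = 121 + 0.4286 × (168 − 121) = 141.144 → 141
G = 188 + 0.4286 × (248 − 188) = 213.716 → 214
B = 223 + 0.4286 × (21 − 223) = 136.423 → 136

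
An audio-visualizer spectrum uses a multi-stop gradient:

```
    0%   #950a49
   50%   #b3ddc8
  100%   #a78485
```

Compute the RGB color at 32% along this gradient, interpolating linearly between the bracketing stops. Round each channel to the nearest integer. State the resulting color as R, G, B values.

(168, 145, 154)

32% lies between the 0% and 50% stops, so the local fraction is t = (32 − 0)/(50 − 0) = 32/50 ≈ 0.64.
#950a49 → (149, 10, 73); #b3ddc8 → (179, 221, 200).
R = 149 + 0.64 × (179 − 149) = 168.2 → 168
G = 10 + 0.64 × (221 − 10) = 145.04 → 145
B = 73 + 0.64 × (200 − 73) = 154.28 → 154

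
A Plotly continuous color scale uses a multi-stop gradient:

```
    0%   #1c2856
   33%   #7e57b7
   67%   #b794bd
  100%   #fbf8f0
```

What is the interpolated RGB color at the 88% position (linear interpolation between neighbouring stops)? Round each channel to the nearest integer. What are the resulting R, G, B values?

(226, 212, 221)

88% lies between the 67% and 100% stops, so the local fraction is t = (88 − 67)/(100 − 67) = 21/33 ≈ 0.6364.
#b794bd → (183, 148, 189); #fbf8f0 → (251, 248, 240).
R = 183 + 0.6364 × (251 − 183) = 226.275 → 226
G = 148 + 0.6364 × (248 − 148) = 211.64 → 212
B = 189 + 0.6364 × (240 − 189) = 221.456 → 221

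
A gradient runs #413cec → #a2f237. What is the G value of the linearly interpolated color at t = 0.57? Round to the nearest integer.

164

G₁ = 60 (from #413cec), G₂ = 242 (from #a2f237).
G = 60 + 0.57 × (242 − 60) = 163.74 → 164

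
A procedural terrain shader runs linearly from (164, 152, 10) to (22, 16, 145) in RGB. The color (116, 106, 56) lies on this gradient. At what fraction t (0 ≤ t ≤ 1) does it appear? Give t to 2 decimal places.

0.34

Invert the lerp on the R channel (largest span, 142): t = (116 − 164) / (22 − 164) = -48/-142 = 0.33803.
Check on G: (106 − 152)/(16 − 152) = 0.3382 ✓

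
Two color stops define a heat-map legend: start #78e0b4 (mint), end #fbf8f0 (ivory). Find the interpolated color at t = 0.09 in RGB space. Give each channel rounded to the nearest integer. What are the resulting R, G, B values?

(132, 226, 185)

#78e0b4 → (120, 224, 180); #fbf8f0 → (251, 248, 240).
R = 120 + 0.09 × (251 − 120) = 120 + 0.09 × 131 = 131.79 → 132
G = 224 + 0.09 × (248 − 224) = 224 + 0.09 × 24 = 226.16 → 226
B = 180 + 0.09 × (240 − 180) = 180 + 0.09 × 60 = 185.4 → 185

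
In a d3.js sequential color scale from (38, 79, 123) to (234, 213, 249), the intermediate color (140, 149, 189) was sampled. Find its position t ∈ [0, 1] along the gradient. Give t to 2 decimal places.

0.52

Invert the lerp on the R channel (largest span, 196): t = (140 − 38) / (234 − 38) = 102/196 = 0.52041.
Check on G: (149 − 79)/(213 − 79) = 0.5224 ✓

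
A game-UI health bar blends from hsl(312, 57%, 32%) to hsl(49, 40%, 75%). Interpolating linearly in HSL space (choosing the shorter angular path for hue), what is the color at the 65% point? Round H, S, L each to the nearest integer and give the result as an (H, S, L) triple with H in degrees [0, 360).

(15, 46, 60)

Hue: 49 − 312 = -263°, but |-263| > 180 so the shorter arc goes the other way: Δh = -263 + 360 = 97°.
H = 312 + 0.65 × (97) = 375.05 → 375 → 375 mod 360 = 15°
S = 57 + 0.65 × (40 − 57) = 45.95 → 46%
L = 32 + 0.65 × (75 − 32) = 59.95 → 60%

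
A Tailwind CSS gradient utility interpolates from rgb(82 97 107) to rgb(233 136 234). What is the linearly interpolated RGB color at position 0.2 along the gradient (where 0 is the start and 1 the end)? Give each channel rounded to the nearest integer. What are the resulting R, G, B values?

(112, 105, 132)

R = 82 + 0.2 × (233 − 82) = 82 + 0.2 × 151 = 112.2 → 112
G = 97 + 0.2 × (136 − 97) = 97 + 0.2 × 39 = 104.8 → 105
B = 107 + 0.2 × (234 − 107) = 107 + 0.2 × 127 = 132.4 → 132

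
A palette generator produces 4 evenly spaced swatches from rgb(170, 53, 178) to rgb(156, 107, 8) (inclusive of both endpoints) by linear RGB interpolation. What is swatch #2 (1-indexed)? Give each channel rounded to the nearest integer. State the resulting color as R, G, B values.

With 4 swatches and endpoints inclusive, swatch 2 sits at t = (2 − 1)/(4 − 1) = 1/3 ≈ 0.3333.
R = 170 + 0.3333 × (156 − 170) = 165.334 → 165
G = 53 + 0.3333 × (107 − 53) = 70.998 → 71
B = 178 + 0.3333 × (8 − 178) = 121.339 → 121

(165, 71, 121)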